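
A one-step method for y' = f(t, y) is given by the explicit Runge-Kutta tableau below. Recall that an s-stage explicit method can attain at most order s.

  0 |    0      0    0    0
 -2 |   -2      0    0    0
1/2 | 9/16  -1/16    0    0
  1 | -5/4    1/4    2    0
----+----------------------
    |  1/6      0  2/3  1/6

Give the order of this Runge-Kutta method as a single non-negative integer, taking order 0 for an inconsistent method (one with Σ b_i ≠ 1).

4

b = (1/6, 0, 2/3, 1/6)
c = (0, -2, 1/2, 1)
Ac = (0, 0, 1/8, 1/2)
Σ b_i: 1/6·1 + 2/3·1 + 1/6·1 = 1 ✓
b·c: 2/3·1/2 + 1/6·1 = 1/2 ✓
b·c²: 2/3·1/4 + 1/6·1 = 1/3 ✓
b·Ac: 2/3·1/8 + 1/6·1/2 = 1/6 ✓
b·c³: 2/3·1/8 + 1/6·1 = 1/4 ✓
b·(c∘Ac): 2/3·1/16 + 1/6·1/2 = 1/8 ✓
b·Ac²: 2/3·(-1/4) + 1/6·3/2 = 1/12 ✓
b·A²c: 1/6·1/4 = 1/24 ✓; 4 stages ⇒ order 4.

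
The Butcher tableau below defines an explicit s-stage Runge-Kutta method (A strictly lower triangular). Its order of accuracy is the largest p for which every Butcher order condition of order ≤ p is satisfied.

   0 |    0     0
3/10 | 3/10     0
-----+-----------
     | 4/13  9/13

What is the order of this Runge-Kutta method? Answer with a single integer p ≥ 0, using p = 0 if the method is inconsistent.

b = (4/13, 9/13)
c = (0, 3/10)
Σ b_i: 4/13·1 + 9/13·1 = 1 ✓
b·c: 9/13·3/10 = 27/130 ≠ 1/2 ⇒ order 1.

1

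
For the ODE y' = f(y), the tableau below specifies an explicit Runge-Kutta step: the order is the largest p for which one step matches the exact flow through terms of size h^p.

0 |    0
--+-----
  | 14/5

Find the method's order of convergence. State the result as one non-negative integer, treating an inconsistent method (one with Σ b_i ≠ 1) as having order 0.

b = (14/5)
c = (0)
Σ b_i: 14/5·1 = 14/5 ≠ 1 ⇒ order 0.

0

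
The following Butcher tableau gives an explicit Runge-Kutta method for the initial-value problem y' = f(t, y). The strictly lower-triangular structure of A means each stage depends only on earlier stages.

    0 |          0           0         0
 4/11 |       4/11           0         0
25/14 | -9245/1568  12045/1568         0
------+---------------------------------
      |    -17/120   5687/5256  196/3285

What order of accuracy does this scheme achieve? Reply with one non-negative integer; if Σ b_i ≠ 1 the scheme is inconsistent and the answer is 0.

3

b = (-17/120, 5687/5256, 196/3285)
c = (0, 4/11, 25/14)
Ac = (0, 0, 1095/392)
Σ b_i: (-17/120)·1 + 5687/5256·1 + 196/3285·1 = 1 ✓
b·c: 5687/5256·4/11 + 196/3285·25/14 = 1/2 ✓
b·c²: 5687/5256·16/121 + 196/3285·625/196 = 1/3 ✓
b·Ac: 196/3285·1095/392 = 1/6 ✓; 3 stages ⇒ order 3.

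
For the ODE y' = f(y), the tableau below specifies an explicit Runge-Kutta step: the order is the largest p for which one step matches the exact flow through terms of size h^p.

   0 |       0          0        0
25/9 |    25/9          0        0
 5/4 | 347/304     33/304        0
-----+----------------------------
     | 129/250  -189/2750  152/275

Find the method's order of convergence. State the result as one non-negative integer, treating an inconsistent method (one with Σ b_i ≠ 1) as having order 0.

3

b = (129/250, -189/2750, 152/275)
c = (0, 25/9, 5/4)
Ac = (0, 0, 275/912)
Σ b_i: 129/250·1 + (-189/2750)·1 + 152/275·1 = 1 ✓
b·c: (-189/2750)·25/9 + 152/275·5/4 = 1/2 ✓
b·c²: (-189/2750)·625/81 + 152/275·25/16 = 1/3 ✓
b·Ac: 152/275·275/912 = 1/6 ✓; 3 stages ⇒ order 3.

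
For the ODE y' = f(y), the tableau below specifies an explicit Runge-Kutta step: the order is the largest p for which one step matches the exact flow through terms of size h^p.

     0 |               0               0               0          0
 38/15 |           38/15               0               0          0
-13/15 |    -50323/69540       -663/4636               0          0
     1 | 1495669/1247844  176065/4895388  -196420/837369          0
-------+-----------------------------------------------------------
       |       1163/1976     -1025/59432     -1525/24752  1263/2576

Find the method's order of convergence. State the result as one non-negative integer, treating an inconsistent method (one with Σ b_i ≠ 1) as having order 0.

4

b = (1163/1976, -1025/59432, -1525/24752, 1263/2576)
c = (0, 38/15, -13/15, 1)
Ac = (0, 0, -221/610, 2231/7578)
Σ b_i: 1163/1976·1 + (-1025/59432)·1 + (-1525/24752)·1 + 1263/2576·1 = 1 ✓
b·c: (-1025/59432)·38/15 + (-1525/24752)·(-13/15) + 1263/2576·1 = 1/2 ✓
b·c²: (-1025/59432)·1444/225 + (-1525/24752)·169/225 + 1263/2576·1 = 1/3 ✓
b·Ac: (-1525/24752)·(-221/610) + 1263/2576·2231/7578 = 1/6 ✓
b·c³: (-1025/59432)·54872/3375 + (-1525/24752)·(-2197/3375) + 1263/2576·1 = 1/4 ✓
b·(c∘Ac): (-1525/24752)·2873/9150 + 1263/2576·2231/7578 = 1/8 ✓
b·Ac²: (-1525/24752)·(-4199/4575) + 1263/2576·23/421 = 1/12 ✓
b·A²c: 1263/2576·322/3789 = 1/24 ✓; 4 stages ⇒ order 4.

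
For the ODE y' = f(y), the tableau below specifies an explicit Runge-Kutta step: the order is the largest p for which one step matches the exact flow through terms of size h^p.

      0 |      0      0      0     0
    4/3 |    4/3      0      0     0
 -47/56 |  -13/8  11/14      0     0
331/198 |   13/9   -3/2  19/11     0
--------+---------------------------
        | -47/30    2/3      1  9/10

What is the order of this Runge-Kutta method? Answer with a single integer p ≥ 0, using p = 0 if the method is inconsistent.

b = (-47/30, 2/3, 1, 9/10)
c = (0, 4/3, -47/56, 331/198)
Ac = (0, 0, 22/21, -2125/616)
Σ b_i: (-47/30)·1 + 2/3·1 + 1·1 + 9/10·1 = 1 ✓
b·c: 2/3·4/3 + 1·(-47/56) + 9/10·331/198 = 43081/27720 ≠ 1/2 ⇒ order 1.

1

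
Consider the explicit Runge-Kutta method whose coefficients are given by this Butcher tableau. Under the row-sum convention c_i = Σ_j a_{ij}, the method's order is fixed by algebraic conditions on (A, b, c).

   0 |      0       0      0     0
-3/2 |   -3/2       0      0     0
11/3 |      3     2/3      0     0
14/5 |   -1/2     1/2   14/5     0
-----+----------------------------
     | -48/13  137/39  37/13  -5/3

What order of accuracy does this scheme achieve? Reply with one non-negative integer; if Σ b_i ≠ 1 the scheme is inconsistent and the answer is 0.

b = (-48/13, 137/39, 37/13, -5/3)
c = (0, -3/2, 11/3, 14/5)
Ac = (0, 0, -1, 571/60)
Σ b_i: (-48/13)·1 + 137/39·1 + 37/13·1 + (-5/3)·1 = 1 ✓
b·c: 137/39·(-3/2) + 37/13·11/3 + (-5/3)·14/5 = 1/2 ✓
b·c²: 137/39·9/4 + 37/13·121/9 + (-5/3)·196/25 = 77459/2340 ≠ 1/3 ⇒ order 2.
b·Ac: 37/13·(-1) + (-5/3)·571/60 = -8755/468 ≠ 1/6

2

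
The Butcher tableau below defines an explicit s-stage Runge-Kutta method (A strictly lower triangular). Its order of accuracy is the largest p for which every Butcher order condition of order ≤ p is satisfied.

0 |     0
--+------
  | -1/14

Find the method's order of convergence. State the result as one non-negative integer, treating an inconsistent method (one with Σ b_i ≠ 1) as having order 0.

b = (-1/14)
c = (0)
Σ b_i: (-1/14)·1 = -1/14 ≠ 1 ⇒ order 0.

0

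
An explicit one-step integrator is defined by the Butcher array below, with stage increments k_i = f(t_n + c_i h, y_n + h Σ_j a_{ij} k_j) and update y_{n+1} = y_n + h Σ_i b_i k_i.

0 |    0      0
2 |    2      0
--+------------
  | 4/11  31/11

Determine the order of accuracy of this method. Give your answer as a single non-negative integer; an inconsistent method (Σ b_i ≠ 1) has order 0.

b = (4/11, 31/11)
c = (0, 2)
Σ b_i: 4/11·1 + 31/11·1 = 35/11 ≠ 1 ⇒ order 0.

0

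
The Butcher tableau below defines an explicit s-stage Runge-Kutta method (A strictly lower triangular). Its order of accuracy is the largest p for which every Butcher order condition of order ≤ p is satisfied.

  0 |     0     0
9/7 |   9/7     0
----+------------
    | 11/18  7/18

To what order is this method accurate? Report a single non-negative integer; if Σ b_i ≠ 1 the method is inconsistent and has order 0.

b = (11/18, 7/18)
c = (0, 9/7)
Σ b_i: 11/18·1 + 7/18·1 = 1 ✓
b·c: 7/18·9/7 = 1/2 ✓; 2 stages ⇒ order 2.

2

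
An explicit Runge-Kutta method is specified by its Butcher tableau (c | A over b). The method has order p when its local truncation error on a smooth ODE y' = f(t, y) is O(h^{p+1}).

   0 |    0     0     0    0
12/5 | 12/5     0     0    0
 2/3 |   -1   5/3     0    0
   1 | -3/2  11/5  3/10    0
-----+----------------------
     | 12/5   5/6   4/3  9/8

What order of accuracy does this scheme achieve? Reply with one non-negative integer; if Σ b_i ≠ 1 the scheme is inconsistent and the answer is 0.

0

b = (12/5, 5/6, 4/3, 9/8)
c = (0, 12/5, 2/3, 1)
Ac = (0, 0, 4, 137/25)
Σ b_i: 12/5·1 + 5/6·1 + 4/3·1 + 9/8·1 = 683/120 ≠ 1 ⇒ order 0.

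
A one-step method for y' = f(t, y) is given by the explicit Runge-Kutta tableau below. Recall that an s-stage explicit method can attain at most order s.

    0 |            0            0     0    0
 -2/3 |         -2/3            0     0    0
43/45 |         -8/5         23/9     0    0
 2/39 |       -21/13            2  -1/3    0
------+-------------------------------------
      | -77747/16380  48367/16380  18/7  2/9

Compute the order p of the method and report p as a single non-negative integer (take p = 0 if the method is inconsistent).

2

b = (-77747/16380, 48367/16380, 18/7, 2/9)
c = (0, -2/3, 43/45, 2/39)
Ac = (0, 0, -46/27, -223/135)
Σ b_i: (-77747/16380)·1 + 48367/16380·1 + 18/7·1 + 2/9·1 = 1 ✓
b·c: 48367/16380·(-2/3) + 18/7·43/45 + 2/9·2/39 = 1/2 ✓
b·c²: 48367/16380·4/9 + 18/7·1849/2025 + 2/9·4/1521 = 8769913/2395575 ≠ 1/3 ⇒ order 2.
b·Ac: 18/7·(-46/27) + 2/9·(-223/135) = -40382/8505 ≠ 1/6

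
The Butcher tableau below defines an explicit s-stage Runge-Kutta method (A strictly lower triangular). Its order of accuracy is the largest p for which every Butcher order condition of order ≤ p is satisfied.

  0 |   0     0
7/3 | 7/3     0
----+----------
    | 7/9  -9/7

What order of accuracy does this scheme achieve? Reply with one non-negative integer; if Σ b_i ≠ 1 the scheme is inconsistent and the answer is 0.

0

b = (7/9, -9/7)
c = (0, 7/3)
Σ b_i: 7/9·1 + (-9/7)·1 = -32/63 ≠ 1 ⇒ order 0.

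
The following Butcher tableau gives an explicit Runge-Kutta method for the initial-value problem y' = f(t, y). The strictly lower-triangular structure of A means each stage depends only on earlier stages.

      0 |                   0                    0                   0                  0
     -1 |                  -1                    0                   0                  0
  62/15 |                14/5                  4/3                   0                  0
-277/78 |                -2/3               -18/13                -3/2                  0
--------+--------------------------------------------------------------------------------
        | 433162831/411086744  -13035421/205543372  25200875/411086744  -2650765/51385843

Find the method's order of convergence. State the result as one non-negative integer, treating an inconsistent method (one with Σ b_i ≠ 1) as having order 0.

b = (433162831/411086744, -13035421/205543372, 25200875/411086744, -2650765/51385843)
c = (0, -1, 62/15, -277/78)
Ac = (0, 0, -4/3, -313/65)
Σ b_i: 433162831/411086744·1 + (-13035421/205543372)·1 + 25200875/411086744·1 + (-2650765/51385843)·1 = 1 ✓
b·c: (-13035421/205543372)·(-1) + 25200875/411086744·62/15 + (-2650765/51385843)·(-277/78) = 1/2 ✓
b·c²: (-13035421/205543372)·1 + 25200875/411086744·3844/225 + (-2650765/51385843)·76729/6084 = 1/3 ✓
b·Ac: 25200875/411086744·(-4/3) + (-2650765/51385843)·(-313/65) = 1/6 ✓
b·c³: (-13035421/205543372)·(-1) + 25200875/411086744·238328/3375 + (-2650765/51385843)·(-21253933/474552) = 322383504965/48097149048 ≠ 1/4 ⇒ order 3.
b·(c∘Ac): 25200875/411086744·(-248/45) + (-2650765/51385843)·86701/5070 = -1128433961/924945174 ≠ 1/8
b·Ac²: 25200875/411086744·4/3 + (-2650765/51385843)·(-26336/975) = 758007069/513858430 ≠ 1/12
b·A²c: (-2650765/51385843)·2 = -5301530/51385843 ≠ 1/24

3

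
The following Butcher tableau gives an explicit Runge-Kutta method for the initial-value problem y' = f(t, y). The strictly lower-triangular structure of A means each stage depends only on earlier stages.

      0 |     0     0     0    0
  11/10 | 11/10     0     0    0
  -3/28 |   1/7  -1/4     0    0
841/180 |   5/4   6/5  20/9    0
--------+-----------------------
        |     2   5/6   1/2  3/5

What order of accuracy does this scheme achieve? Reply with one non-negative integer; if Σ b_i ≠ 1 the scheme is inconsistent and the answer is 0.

b = (2, 5/6, 1/2, 3/5)
c = (0, 11/10, -3/28, 841/180)
Ac = (0, 0, -11/40, 568/525)
Σ b_i: 2·1 + 5/6·1 + 1/2·1 + 3/5·1 = 59/15 ≠ 1 ⇒ order 0.

0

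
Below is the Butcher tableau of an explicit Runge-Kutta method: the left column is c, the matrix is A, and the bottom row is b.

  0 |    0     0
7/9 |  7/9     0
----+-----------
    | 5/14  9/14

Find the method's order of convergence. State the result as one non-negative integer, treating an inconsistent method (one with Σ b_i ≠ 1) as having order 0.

b = (5/14, 9/14)
c = (0, 7/9)
Σ b_i: 5/14·1 + 9/14·1 = 1 ✓
b·c: 9/14·7/9 = 1/2 ✓; 2 stages ⇒ order 2.

2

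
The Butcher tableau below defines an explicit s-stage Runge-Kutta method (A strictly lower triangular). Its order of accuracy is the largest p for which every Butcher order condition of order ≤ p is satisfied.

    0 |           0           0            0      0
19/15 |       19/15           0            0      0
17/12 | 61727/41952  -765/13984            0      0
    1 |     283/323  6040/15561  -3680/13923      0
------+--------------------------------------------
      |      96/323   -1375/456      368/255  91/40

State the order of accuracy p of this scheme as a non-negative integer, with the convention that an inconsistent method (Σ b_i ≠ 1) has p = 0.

4

b = (96/323, -1375/456, 368/255, 91/40)
c = (0, 19/15, 17/12, 1)
Ac = (0, 0, -51/736, 32/273)
Σ b_i: 96/323·1 + (-1375/456)·1 + 368/255·1 + 91/40·1 = 1 ✓
b·c: (-1375/456)·19/15 + 368/255·17/12 + 91/40·1 = 1/2 ✓
b·c²: (-1375/456)·361/225 + 368/255·289/144 + 91/40·1 = 1/3 ✓
b·Ac: 368/255·(-51/736) + 91/40·32/273 = 1/6 ✓
b·c³: (-1375/456)·6859/3375 + 368/255·4913/1728 + 91/40·1 = 1/4 ✓
b·(c∘Ac): 368/255·(-289/2944) + 91/40·32/273 = 1/8 ✓
b·Ac²: 368/255·(-323/3680) + 91/40·6/65 = 1/12 ✓
b·A²c: 91/40·5/273 = 1/24 ✓; 4 stages ⇒ order 4.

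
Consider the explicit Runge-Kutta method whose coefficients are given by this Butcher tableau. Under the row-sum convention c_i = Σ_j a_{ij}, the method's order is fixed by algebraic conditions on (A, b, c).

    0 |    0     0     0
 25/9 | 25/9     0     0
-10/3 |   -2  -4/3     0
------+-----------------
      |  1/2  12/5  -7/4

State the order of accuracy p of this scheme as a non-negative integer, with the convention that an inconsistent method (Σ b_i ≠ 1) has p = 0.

b = (1/2, 12/5, -7/4)
c = (0, 25/9, -10/3)
Ac = (0, 0, -100/27)
Σ b_i: 1/2·1 + 12/5·1 + (-7/4)·1 = 23/20 ≠ 1 ⇒ order 0.

0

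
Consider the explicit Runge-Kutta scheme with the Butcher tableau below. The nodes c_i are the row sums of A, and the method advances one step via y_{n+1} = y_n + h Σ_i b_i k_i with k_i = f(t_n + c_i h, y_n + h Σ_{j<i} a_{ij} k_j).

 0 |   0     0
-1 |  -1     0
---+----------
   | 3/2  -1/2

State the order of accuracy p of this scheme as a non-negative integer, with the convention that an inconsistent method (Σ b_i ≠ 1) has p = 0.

2

b = (3/2, -1/2)
c = (0, -1)
Σ b_i: 3/2·1 + (-1/2)·1 = 1 ✓
b·c: (-1/2)·(-1) = 1/2 ✓; 2 stages ⇒ order 2.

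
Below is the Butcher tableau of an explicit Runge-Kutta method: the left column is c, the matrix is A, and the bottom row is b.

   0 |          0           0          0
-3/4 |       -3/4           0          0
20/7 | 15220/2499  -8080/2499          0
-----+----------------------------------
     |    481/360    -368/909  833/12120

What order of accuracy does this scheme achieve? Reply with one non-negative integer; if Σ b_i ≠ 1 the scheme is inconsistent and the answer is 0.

b = (481/360, -368/909, 833/12120)
c = (0, -3/4, 20/7)
Ac = (0, 0, 2020/833)
Σ b_i: 481/360·1 + (-368/909)·1 + 833/12120·1 = 1 ✓
b·c: (-368/909)·(-3/4) + 833/12120·20/7 = 1/2 ✓
b·c²: (-368/909)·9/16 + 833/12120·400/49 = 1/3 ✓
b·Ac: 833/12120·2020/833 = 1/6 ✓; 3 stages ⇒ order 3.

3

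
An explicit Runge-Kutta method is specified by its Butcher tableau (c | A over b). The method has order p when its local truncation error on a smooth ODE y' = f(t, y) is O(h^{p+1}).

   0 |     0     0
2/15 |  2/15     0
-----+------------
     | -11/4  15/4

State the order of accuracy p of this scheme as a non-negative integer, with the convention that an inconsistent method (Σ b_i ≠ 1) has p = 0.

2

b = (-11/4, 15/4)
c = (0, 2/15)
Σ b_i: (-11/4)·1 + 15/4·1 = 1 ✓
b·c: 15/4·2/15 = 1/2 ✓; 2 stages ⇒ order 2.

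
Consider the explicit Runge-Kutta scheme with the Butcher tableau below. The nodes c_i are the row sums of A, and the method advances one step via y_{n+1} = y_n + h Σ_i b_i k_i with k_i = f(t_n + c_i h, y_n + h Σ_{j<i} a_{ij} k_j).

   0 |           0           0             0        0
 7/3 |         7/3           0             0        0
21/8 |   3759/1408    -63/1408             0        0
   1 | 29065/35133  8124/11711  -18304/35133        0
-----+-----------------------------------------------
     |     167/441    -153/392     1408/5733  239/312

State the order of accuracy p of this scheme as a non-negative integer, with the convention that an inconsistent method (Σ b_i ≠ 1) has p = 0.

4

b = (167/441, -153/392, 1408/5733, 239/312)
c = (0, 7/3, 21/8, 1)
Ac = (0, 0, -147/1408, 60/239)
Σ b_i: 167/441·1 + (-153/392)·1 + 1408/5733·1 + 239/312·1 = 1 ✓
b·c: (-153/392)·7/3 + 1408/5733·21/8 + 239/312·1 = 1/2 ✓
b·c²: (-153/392)·49/9 + 1408/5733·441/64 + 239/312·1 = 1/3 ✓
b·Ac: 1408/5733·(-147/1408) + 239/312·60/239 = 1/6 ✓
b·c³: (-153/392)·343/27 + 1408/5733·9261/512 + 239/312·1 = 1/4 ✓
b·(c∘Ac): 1408/5733·(-3087/11264) + 239/312·60/239 = 1/8 ✓
b·Ac²: 1408/5733·(-343/1408) + 239/312·134/717 = 1/12 ✓
b·A²c: 239/312·13/239 = 1/24 ✓; 4 stages ⇒ order 4.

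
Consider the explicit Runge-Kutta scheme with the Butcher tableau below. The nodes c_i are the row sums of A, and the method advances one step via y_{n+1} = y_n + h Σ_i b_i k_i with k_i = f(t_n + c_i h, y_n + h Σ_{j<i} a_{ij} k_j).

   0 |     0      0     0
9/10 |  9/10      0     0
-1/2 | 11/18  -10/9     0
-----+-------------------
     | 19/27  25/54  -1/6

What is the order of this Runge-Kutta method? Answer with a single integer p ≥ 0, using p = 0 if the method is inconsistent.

b = (19/27, 25/54, -1/6)
c = (0, 9/10, -1/2)
Ac = (0, 0, -1)
Σ b_i: 19/27·1 + 25/54·1 + (-1/6)·1 = 1 ✓
b·c: 25/54·9/10 + (-1/6)·(-1/2) = 1/2 ✓
b·c²: 25/54·81/100 + (-1/6)·1/4 = 1/3 ✓
b·Ac: (-1/6)·(-1) = 1/6 ✓; 3 stages ⇒ order 3.

3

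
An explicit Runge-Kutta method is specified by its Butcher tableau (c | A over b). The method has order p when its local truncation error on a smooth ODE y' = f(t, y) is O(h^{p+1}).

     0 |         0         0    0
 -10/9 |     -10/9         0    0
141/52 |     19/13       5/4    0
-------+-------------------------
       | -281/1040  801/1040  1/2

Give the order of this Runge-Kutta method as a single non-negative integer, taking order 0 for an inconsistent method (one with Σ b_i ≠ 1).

b = (-281/1040, 801/1040, 1/2)
c = (0, -10/9, 141/52)
Ac = (0, 0, -25/18)
Σ b_i: (-281/1040)·1 + 801/1040·1 + 1/2·1 = 1 ✓
b·c: 801/1040·(-10/9) + 1/2·141/52 = 1/2 ✓
b·c²: 801/1040·100/81 + 1/2·19881/2704 = 225209/48672 ≠ 1/3 ⇒ order 2.
b·Ac: 1/2·(-25/18) = -25/36 ≠ 1/6

2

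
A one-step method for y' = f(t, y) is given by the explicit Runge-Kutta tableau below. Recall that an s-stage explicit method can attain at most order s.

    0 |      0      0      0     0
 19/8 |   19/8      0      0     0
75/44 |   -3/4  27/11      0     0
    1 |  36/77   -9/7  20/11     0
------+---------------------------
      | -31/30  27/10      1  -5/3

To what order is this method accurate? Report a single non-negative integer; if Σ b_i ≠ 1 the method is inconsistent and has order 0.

b = (-31/30, 27/10, 1, -5/3)
c = (0, 19/8, 75/44, 1)
Ac = (0, 0, 513/88, 309/6776)
Σ b_i: (-31/30)·1 + 27/10·1 + 1·1 + (-5/3)·1 = 1 ✓
b·c: 27/10·19/8 + 1·75/44 + (-5/3)·1 = 17029/2640 ≠ 1/2 ⇒ order 1.

1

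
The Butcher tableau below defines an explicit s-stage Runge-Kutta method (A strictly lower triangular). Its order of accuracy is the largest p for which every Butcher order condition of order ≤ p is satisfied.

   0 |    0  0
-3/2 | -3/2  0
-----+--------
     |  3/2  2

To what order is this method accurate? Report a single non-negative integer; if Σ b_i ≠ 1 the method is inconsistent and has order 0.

b = (3/2, 2)
c = (0, -3/2)
Σ b_i: 3/2·1 + 2·1 = 7/2 ≠ 1 ⇒ order 0.

0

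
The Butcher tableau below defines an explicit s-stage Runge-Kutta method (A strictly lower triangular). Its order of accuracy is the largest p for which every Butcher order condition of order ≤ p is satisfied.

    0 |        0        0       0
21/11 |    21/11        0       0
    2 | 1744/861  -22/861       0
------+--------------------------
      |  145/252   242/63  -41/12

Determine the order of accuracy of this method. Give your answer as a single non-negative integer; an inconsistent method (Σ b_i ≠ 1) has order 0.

3

b = (145/252, 242/63, -41/12)
c = (0, 21/11, 2)
Ac = (0, 0, -2/41)
Σ b_i: 145/252·1 + 242/63·1 + (-41/12)·1 = 1 ✓
b·c: 242/63·21/11 + (-41/12)·2 = 1/2 ✓
b·c²: 242/63·441/121 + (-41/12)·4 = 1/3 ✓
b·Ac: (-41/12)·(-2/41) = 1/6 ✓; 3 stages ⇒ order 3.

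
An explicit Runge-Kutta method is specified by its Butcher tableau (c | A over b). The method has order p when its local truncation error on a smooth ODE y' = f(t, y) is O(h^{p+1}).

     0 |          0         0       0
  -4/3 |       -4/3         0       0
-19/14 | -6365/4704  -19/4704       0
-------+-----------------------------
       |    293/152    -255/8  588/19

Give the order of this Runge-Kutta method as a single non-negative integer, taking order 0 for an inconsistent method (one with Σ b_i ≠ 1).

b = (293/152, -255/8, 588/19)
c = (0, -4/3, -19/14)
Ac = (0, 0, 19/3528)
Σ b_i: 293/152·1 + (-255/8)·1 + 588/19·1 = 1 ✓
b·c: (-255/8)·(-4/3) + 588/19·(-19/14) = 1/2 ✓
b·c²: (-255/8)·16/9 + 588/19·361/196 = 1/3 ✓
b·Ac: 588/19·19/3528 = 1/6 ✓; 3 stages ⇒ order 3.

3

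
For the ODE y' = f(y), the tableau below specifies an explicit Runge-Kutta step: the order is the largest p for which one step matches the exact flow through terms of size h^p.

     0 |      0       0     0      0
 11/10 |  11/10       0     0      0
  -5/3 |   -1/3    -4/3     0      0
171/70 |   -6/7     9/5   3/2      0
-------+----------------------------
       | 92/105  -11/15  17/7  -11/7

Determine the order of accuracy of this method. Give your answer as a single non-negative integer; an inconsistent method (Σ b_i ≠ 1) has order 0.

1

b = (92/105, -11/15, 17/7, -11/7)
c = (0, 11/10, -5/3, 171/70)
Ac = (0, 0, -22/15, -13/25)
Σ b_i: 92/105·1 + (-11/15)·1 + 17/7·1 + (-11/7)·1 = 1 ✓
b·c: (-11/15)·11/10 + 17/7·(-5/3) + (-11/7)·171/70 = -10649/1225 ≠ 1/2 ⇒ order 1.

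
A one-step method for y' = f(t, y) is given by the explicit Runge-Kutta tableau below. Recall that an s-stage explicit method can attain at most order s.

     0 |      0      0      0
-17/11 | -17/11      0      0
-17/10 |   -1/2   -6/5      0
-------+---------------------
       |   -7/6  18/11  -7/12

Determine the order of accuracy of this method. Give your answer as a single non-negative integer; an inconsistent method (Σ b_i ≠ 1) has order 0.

b = (-7/6, 18/11, -7/12)
c = (0, -17/11, -17/10)
Ac = (0, 0, 102/55)
Σ b_i: (-7/6)·1 + 18/11·1 + (-7/12)·1 = -5/44 ≠ 1 ⇒ order 0.

0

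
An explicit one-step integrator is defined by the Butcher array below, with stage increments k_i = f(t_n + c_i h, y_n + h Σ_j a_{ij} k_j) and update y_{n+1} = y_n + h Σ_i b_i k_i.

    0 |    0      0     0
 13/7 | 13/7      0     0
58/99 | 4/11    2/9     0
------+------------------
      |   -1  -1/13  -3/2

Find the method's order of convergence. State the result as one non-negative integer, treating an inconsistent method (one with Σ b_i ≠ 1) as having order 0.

b = (-1, -1/13, -3/2)
c = (0, 13/7, 58/99)
Ac = (0, 0, 26/63)
Σ b_i: (-1)·1 + (-1/13)·1 + (-3/2)·1 = -67/26 ≠ 1 ⇒ order 0.

0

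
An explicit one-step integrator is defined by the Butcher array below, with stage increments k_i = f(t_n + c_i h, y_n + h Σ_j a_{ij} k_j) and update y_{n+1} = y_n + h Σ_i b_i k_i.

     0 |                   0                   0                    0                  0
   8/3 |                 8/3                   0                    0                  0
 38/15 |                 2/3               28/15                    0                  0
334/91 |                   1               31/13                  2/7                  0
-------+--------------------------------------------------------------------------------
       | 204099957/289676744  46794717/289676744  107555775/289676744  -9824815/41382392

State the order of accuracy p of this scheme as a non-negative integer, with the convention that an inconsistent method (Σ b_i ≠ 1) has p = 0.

3

b = (204099957/289676744, 46794717/289676744, 107555775/289676744, -9824815/41382392)
c = (0, 8/3, 38/15, 334/91)
Ac = (0, 0, 224/45, 9668/1365)
Σ b_i: 204099957/289676744·1 + 46794717/289676744·1 + 107555775/289676744·1 + (-9824815/41382392)·1 = 1 ✓
b·c: 46794717/289676744·8/3 + 107555775/289676744·38/15 + (-9824815/41382392)·334/91 = 1/2 ✓
b·c²: 46794717/289676744·64/9 + 107555775/289676744·1444/225 + (-9824815/41382392)·111556/8281 = 1/3 ✓
b·Ac: 107555775/289676744·224/45 + (-9824815/41382392)·9668/1365 = 1/6 ✓
b·c³: 46794717/289676744·512/27 + 107555775/289676744·54872/3375 + (-9824815/41382392)·37259704/753571 = -391283232982/148278283335 ≠ 1/4 ⇒ order 3.
b·(c∘Ac): 107555775/289676744·8512/675 + (-9824815/41382392)·3229112/124215 = -485475209/325886337 ≠ 1/8
b·Ac²: 107555775/289676744·1792/135 + (-9824815/41382392)·128248/6825 = 108789451/232775955 ≠ 1/12
b·A²c: (-9824815/41382392)·64/45 = -15719704/46555191 ≠ 1/24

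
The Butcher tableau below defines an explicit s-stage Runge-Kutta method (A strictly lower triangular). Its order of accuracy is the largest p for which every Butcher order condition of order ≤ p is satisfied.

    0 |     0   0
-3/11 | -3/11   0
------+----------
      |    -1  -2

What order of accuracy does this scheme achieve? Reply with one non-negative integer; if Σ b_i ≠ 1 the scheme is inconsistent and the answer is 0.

b = (-1, -2)
c = (0, -3/11)
Σ b_i: (-1)·1 + (-2)·1 = -3 ≠ 1 ⇒ order 0.

0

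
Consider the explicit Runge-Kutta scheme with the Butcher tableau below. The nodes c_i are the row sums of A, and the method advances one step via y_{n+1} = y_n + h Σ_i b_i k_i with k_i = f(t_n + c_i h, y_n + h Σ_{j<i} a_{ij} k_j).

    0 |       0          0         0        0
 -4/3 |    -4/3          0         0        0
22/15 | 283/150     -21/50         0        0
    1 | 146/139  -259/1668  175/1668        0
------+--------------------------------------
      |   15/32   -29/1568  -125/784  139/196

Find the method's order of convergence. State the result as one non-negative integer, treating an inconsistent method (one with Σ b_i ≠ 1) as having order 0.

b = (15/32, -29/1568, -125/784, 139/196)
c = (0, -4/3, 22/15, 1)
Ac = (0, 0, 14/25, 301/834)
Σ b_i: 15/32·1 + (-29/1568)·1 + (-125/784)·1 + 139/196·1 = 1 ✓
b·c: (-29/1568)·(-4/3) + (-125/784)·22/15 + 139/196·1 = 1/2 ✓
b·c²: (-29/1568)·16/9 + (-125/784)·484/225 + 139/196·1 = 1/3 ✓
b·Ac: (-125/784)·14/25 + 139/196·301/834 = 1/6 ✓
b·c³: (-29/1568)·(-64/27) + (-125/784)·10648/3375 + 139/196·1 = 1/4 ✓
b·(c∘Ac): (-125/784)·308/375 + 139/196·301/834 = 1/8 ✓
b·Ac²: (-125/784)·(-56/75) + 139/196·(-7/139) = 1/12 ✓
b·A²c: 139/196·49/834 = 1/24 ✓; 4 stages ⇒ order 4.

4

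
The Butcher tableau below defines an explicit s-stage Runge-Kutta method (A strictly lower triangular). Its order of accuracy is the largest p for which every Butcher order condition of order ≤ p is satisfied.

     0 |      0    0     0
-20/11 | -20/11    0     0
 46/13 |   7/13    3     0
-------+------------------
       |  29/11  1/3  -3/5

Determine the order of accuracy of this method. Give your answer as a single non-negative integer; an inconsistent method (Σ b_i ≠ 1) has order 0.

b = (29/11, 1/3, -3/5)
c = (0, -20/11, 46/13)
Ac = (0, 0, -60/11)
Σ b_i: 29/11·1 + 1/3·1 + (-3/5)·1 = 391/165 ≠ 1 ⇒ order 0.

0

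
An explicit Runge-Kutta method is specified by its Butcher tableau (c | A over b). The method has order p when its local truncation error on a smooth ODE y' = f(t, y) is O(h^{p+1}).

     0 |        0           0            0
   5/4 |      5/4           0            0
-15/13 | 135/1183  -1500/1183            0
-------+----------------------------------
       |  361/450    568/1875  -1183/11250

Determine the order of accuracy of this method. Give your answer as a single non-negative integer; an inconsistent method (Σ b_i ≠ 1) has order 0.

3

b = (361/450, 568/1875, -1183/11250)
c = (0, 5/4, -15/13)
Ac = (0, 0, -1875/1183)
Σ b_i: 361/450·1 + 568/1875·1 + (-1183/11250)·1 = 1 ✓
b·c: 568/1875·5/4 + (-1183/11250)·(-15/13) = 1/2 ✓
b·c²: 568/1875·25/16 + (-1183/11250)·225/169 = 1/3 ✓
b·Ac: (-1183/11250)·(-1875/1183) = 1/6 ✓; 3 stages ⇒ order 3.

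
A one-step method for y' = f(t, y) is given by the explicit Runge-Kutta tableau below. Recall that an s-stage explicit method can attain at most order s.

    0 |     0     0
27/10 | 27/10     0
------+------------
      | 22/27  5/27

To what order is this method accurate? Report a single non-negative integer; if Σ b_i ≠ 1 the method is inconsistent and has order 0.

2

b = (22/27, 5/27)
c = (0, 27/10)
Σ b_i: 22/27·1 + 5/27·1 = 1 ✓
b·c: 5/27·27/10 = 1/2 ✓; 2 stages ⇒ order 2.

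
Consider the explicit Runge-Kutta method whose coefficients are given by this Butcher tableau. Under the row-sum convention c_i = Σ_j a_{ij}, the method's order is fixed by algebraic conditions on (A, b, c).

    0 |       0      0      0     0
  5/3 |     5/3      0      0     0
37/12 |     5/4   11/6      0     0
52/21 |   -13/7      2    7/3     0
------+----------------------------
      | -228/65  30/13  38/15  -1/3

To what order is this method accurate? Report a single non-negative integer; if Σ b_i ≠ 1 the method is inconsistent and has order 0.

b = (-228/65, 30/13, 38/15, -1/3)
c = (0, 5/3, 37/12, 52/21)
Ac = (0, 0, 55/18, 379/36)
Σ b_i: (-228/65)·1 + 30/13·1 + 38/15·1 + (-1/3)·1 = 1 ✓
b·c: 30/13·5/3 + 38/15·37/12 + (-1/3)·52/21 = 9857/910 ≠ 1/2 ⇒ order 1.

1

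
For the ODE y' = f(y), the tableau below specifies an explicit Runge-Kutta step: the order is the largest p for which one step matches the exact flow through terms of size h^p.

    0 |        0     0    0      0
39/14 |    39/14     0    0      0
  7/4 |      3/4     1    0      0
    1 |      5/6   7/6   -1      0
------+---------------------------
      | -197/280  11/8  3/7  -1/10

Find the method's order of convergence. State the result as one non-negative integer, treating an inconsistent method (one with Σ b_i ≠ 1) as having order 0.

b = (-197/280, 11/8, 3/7, -1/10)
c = (0, 39/14, 7/4, 1)
Ac = (0, 0, 39/14, 3/2)
Σ b_i: (-197/280)·1 + 11/8·1 + 3/7·1 + (-1/10)·1 = 1 ✓
b·c: 11/8·39/14 + 3/7·7/4 + (-1/10)·1 = 2509/560 ≠ 1/2 ⇒ order 1.

1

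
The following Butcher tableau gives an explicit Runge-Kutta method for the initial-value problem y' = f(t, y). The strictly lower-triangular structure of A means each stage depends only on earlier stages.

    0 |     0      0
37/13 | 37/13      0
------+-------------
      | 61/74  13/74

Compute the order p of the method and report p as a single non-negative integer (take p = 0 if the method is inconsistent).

2

b = (61/74, 13/74)
c = (0, 37/13)
Σ b_i: 61/74·1 + 13/74·1 = 1 ✓
b·c: 13/74·37/13 = 1/2 ✓; 2 stages ⇒ order 2.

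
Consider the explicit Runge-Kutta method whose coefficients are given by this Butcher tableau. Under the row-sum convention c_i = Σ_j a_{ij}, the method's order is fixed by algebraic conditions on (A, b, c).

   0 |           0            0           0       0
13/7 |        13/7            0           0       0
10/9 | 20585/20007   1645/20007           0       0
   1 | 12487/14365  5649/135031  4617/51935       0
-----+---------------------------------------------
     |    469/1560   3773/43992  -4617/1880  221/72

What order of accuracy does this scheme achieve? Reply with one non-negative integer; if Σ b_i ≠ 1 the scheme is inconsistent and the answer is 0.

4

b = (469/1560, 3773/43992, -4617/1880, 221/72)
c = (0, 13/7, 10/9, 1)
Ac = (0, 0, 235/1539, 3/17)
Σ b_i: 469/1560·1 + 3773/43992·1 + (-4617/1880)·1 + 221/72·1 = 1 ✓
b·c: 3773/43992·13/7 + (-4617/1880)·10/9 + 221/72·1 = 1/2 ✓
b·c²: 3773/43992·169/49 + (-4617/1880)·100/81 + 221/72·1 = 1/3 ✓
b·Ac: (-4617/1880)·235/1539 + 221/72·3/17 = 1/6 ✓
b·c³: 3773/43992·2197/343 + (-4617/1880)·1000/729 + 221/72·1 = 1/4 ✓
b·(c∘Ac): (-4617/1880)·2350/13851 + 221/72·3/17 = 1/8 ✓
b·Ac²: (-4617/1880)·3055/10773 + 221/72·393/1547 = 1/12 ✓
b·A²c: 221/72·3/221 = 1/24 ✓; 4 stages ⇒ order 4.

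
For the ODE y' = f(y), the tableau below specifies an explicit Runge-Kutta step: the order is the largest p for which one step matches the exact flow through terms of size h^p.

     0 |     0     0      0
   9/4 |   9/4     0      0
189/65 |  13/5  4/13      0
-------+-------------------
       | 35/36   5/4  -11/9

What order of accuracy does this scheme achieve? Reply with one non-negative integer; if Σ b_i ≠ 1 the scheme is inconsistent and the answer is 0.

1

b = (35/36, 5/4, -11/9)
c = (0, 9/4, 189/65)
Ac = (0, 0, 9/13)
Σ b_i: 35/36·1 + 5/4·1 + (-11/9)·1 = 1 ✓
b·c: 5/4·9/4 + (-11/9)·189/65 = -771/1040 ≠ 1/2 ⇒ order 1.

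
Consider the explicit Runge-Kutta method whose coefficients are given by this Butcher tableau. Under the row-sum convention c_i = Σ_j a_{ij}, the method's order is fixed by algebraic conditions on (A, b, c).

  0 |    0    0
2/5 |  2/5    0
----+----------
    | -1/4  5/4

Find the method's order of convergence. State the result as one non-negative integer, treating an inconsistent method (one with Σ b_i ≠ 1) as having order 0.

b = (-1/4, 5/4)
c = (0, 2/5)
Σ b_i: (-1/4)·1 + 5/4·1 = 1 ✓
b·c: 5/4·2/5 = 1/2 ✓; 2 stages ⇒ order 2.

2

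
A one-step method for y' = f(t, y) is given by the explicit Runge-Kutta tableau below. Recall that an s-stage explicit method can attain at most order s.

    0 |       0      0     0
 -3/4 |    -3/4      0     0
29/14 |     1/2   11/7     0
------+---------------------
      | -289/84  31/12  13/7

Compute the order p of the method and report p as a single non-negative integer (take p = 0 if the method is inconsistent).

b = (-289/84, 31/12, 13/7)
c = (0, -3/4, 29/14)
Ac = (0, 0, -33/28)
Σ b_i: (-289/84)·1 + 31/12·1 + 13/7·1 = 1 ✓
b·c: 31/12·(-3/4) + 13/7·29/14 = 1497/784 ≠ 1/2 ⇒ order 1.

1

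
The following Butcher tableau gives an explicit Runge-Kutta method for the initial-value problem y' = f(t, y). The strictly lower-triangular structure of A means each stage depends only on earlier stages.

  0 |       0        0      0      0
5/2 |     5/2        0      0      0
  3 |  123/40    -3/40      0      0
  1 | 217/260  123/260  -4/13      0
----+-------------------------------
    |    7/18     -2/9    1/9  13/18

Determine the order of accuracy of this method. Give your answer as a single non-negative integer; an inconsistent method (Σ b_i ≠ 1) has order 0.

b = (7/18, -2/9, 1/9, 13/18)
c = (0, 5/2, 3, 1)
Ac = (0, 0, -3/16, 27/104)
Σ b_i: 7/18·1 + (-2/9)·1 + 1/9·1 + 13/18·1 = 1 ✓
b·c: (-2/9)·5/2 + 1/9·3 + 13/18·1 = 1/2 ✓
b·c²: (-2/9)·25/4 + 1/9·9 + 13/18·1 = 1/3 ✓
b·Ac: 1/9·(-3/16) + 13/18·27/104 = 1/6 ✓
b·c³: (-2/9)·125/8 + 1/9·27 + 13/18·1 = 1/4 ✓
b·(c∘Ac): 1/9·(-9/16) + 13/18·27/104 = 1/8 ✓
b·Ac²: 1/9·(-15/32) + 13/18·3/16 = 1/12 ✓
b·A²c: 13/18·3/52 = 1/24 ✓; 4 stages ⇒ order 4.

4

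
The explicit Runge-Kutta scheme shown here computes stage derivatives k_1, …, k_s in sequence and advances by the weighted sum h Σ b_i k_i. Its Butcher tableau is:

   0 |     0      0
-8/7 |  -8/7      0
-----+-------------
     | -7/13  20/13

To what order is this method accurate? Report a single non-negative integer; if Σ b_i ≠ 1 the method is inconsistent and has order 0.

1

b = (-7/13, 20/13)
c = (0, -8/7)
Σ b_i: (-7/13)·1 + 20/13·1 = 1 ✓
b·c: 20/13·(-8/7) = -160/91 ≠ 1/2 ⇒ order 1.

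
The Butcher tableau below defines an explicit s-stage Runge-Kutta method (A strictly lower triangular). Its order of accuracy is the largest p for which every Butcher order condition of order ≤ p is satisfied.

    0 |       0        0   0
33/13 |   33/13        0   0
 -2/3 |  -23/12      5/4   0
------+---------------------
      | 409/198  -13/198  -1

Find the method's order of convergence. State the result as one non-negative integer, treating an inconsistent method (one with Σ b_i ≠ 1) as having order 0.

2

b = (409/198, -13/198, -1)
c = (0, 33/13, -2/3)
Ac = (0, 0, 165/52)
Σ b_i: 409/198·1 + (-13/198)·1 + (-1)·1 = 1 ✓
b·c: (-13/198)·33/13 + (-1)·(-2/3) = 1/2 ✓
b·c²: (-13/198)·1089/169 + (-1)·4/9 = -203/234 ≠ 1/3 ⇒ order 2.
b·Ac: (-1)·165/52 = -165/52 ≠ 1/6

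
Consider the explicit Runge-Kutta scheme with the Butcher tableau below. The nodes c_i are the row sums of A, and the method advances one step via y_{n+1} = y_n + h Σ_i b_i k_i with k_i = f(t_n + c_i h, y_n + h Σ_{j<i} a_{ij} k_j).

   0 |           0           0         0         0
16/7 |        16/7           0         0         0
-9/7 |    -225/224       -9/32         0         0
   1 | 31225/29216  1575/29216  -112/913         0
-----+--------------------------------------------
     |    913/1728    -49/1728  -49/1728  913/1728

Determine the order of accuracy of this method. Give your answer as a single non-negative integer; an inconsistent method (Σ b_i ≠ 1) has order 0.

4

b = (913/1728, -49/1728, -49/1728, 913/1728)
c = (0, 16/7, -9/7, 1)
Ac = (0, 0, -9/14, 513/1826)
Σ b_i: 913/1728·1 + (-49/1728)·1 + (-49/1728)·1 + 913/1728·1 = 1 ✓
b·c: (-49/1728)·16/7 + (-49/1728)·(-9/7) + 913/1728·1 = 1/2 ✓
b·c²: (-49/1728)·256/49 + (-49/1728)·81/49 + 913/1728·1 = 1/3 ✓
b·Ac: (-49/1728)·(-9/14) + 913/1728·513/1826 = 1/6 ✓
b·c³: (-49/1728)·4096/343 + (-49/1728)·(-729/343) + 913/1728·1 = 1/4 ✓
b·(c∘Ac): (-49/1728)·81/98 + 913/1728·513/1826 = 1/8 ✓
b·Ac²: (-49/1728)·(-72/49) + 913/1728·72/913 = 1/12 ✓
b·A²c: 913/1728·72/913 = 1/24 ✓; 4 stages ⇒ order 4.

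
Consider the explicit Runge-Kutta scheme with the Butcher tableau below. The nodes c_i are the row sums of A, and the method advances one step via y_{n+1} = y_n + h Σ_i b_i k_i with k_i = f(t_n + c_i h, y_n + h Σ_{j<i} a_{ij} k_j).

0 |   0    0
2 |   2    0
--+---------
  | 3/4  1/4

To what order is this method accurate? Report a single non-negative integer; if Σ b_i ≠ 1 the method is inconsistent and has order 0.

b = (3/4, 1/4)
c = (0, 2)
Σ b_i: 3/4·1 + 1/4·1 = 1 ✓
b·c: 1/4·2 = 1/2 ✓; 2 stages ⇒ order 2.

2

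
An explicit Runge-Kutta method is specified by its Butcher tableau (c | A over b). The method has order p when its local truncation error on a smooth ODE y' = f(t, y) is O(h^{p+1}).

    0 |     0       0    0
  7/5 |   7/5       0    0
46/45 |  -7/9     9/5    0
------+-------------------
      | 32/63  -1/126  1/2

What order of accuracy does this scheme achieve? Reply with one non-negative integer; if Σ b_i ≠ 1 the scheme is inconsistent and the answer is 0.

b = (32/63, -1/126, 1/2)
c = (0, 7/5, 46/45)
Ac = (0, 0, 63/25)
Σ b_i: 32/63·1 + (-1/126)·1 + 1/2·1 = 1 ✓
b·c: (-1/126)·7/5 + 1/2·46/45 = 1/2 ✓
b·c²: (-1/126)·49/25 + 1/2·2116/2025 = 2053/4050 ≠ 1/3 ⇒ order 2.
b·Ac: 1/2·63/25 = 63/50 ≠ 1/6

2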